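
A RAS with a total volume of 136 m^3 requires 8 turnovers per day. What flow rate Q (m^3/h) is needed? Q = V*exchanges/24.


Daily recirculation volume = 136 m^3 * 8 = 1088 m^3/day
Flow rate Q = daily volume / 24 h = 1088 / 24 = 45.3333 m^3/h

45.3333 m^3/h


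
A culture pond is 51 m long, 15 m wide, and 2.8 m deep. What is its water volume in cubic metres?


Base area = L * W = 51 * 15 = 765 m^2
Volume = area * depth = 765 * 2.8 = 2142 m^3

2142 m^3


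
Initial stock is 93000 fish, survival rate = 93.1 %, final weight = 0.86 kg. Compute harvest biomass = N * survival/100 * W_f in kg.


Survivors = 93000 * 93.1/100 = 86583 fish
Harvest biomass = survivors * W_f = 86583 * 0.86 = 74461.38 kg

74461.38 kg


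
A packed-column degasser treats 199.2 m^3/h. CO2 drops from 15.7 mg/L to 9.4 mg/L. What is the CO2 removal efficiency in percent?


CO2_out / CO2_in = 9.4 / 15.7 = 0.59872611
Fraction remaining = 0.59872611
efficiency = (1 - 0.59872611) * 100 = 40.1274 %

40.1274 %


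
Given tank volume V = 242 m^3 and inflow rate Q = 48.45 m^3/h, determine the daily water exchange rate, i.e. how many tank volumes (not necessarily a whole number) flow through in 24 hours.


Daily flow volume = 48.45 m^3/h * 24 h = 1162.8 m^3/day
Exchanges = daily flow / tank volume = 1162.8 / 242 = 4.80496 exchanges/day

4.80496 exchanges/day


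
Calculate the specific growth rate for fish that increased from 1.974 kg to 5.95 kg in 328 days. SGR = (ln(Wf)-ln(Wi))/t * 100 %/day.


ln(W_f) = ln(5.95) = 1.7833912
ln(W_i) = ln(1.974) = 0.68006194
ln(W_f) - ln(W_i) = 1.7833912 - 0.68006194 = 1.1033293
SGR = 1.1033293 / 328 * 100 = 0.336381 %/day

0.336381 %/day


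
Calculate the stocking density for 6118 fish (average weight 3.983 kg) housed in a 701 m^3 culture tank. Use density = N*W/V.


Total biomass = 6118 fish * 3.983 kg = 24367.994 kg
Density = total biomass / volume = 24367.994 / 701 = 34.7618 kg/m^3

34.7618 kg/m^3


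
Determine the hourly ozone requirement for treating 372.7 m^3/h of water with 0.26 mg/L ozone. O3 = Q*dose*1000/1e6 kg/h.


O3 demand (mg/h) = Q * dose * 1000 = 372.7 * 0.26 * 1000 = 96902 mg/h
Convert mg to kg: 96902 / 1e6 = 0.096902 kg/h

0.096902 kg/h


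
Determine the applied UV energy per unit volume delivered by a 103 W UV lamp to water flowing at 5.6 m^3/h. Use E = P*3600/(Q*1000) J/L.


Energy delivered per hour = 103 W * 3600 s = 370800 J/h
Volume treated per hour = 5.6 m^3/h * 1000 = 5600 L/h
dose = 370800 / 5600 = 66.2143 J/L

66.2143 J/L


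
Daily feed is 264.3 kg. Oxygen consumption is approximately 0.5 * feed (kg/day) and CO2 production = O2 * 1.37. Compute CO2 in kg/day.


O2 = 264.3 * 0.5 = 132.15
CO2 = 132.15 * 1.37 = 181.0455

181.0455 kg/day


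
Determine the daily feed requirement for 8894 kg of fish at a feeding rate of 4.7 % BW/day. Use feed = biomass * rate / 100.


Feeding rate fraction = 4.7% / 100 = 0.047
Daily feed = 8894 kg * 0.047 = 418.018 kg/day

418.018 kg/day


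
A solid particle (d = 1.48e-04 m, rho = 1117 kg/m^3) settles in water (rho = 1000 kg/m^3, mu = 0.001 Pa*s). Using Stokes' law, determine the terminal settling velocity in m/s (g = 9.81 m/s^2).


Density difference: rho_p - rho_f = 1117 - 1000 = 117 kg/m^3
d^2 = (1.48e-04)^2 = 2.1904e-08 m^2
Numerator = (rho_p - rho_f) * g * d^2 = 117 * 9.81 * 2.1904e-08 = 2.5140754e-05
Denominator = 18 * mu = 18 * 0.001 = 0.018
v_s = 2.5140754e-05 / 0.018 = 0.00139671 m/s
Check: Re = rho_f * v_s * d / mu = 1000 * 0.00139671 * 1.48e-04 / 0.001 = 0.207 < 1, so Stokes' law applies.

0.00139671 m/s


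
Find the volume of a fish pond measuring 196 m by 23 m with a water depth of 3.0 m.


Base area = L * W = 196 * 23 = 4508 m^2
Volume = area * depth = 4508 * 3.0 = 13524 m^3

13524 m^3


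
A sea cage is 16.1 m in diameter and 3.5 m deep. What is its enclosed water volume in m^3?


r = d/2 = 16.1/2 = 8.05 m
Base area = pi*r^2 = pi*8.05^2 = 203.58306 m^2
Volume = 203.58306 * 3.5 = 712.541 m^3

712.541 m^3


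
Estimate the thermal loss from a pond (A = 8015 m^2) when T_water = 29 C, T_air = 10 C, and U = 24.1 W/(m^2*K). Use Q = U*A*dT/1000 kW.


Temperature difference dT = 29 - 10 = 19 K
Heat loss (W) = U * A * dT = 24.1 * 8015 * 19 = 3670068.5 W
Convert to kW: 3670068.5 / 1000 = 3670.0685 kW

3670.0685 kW


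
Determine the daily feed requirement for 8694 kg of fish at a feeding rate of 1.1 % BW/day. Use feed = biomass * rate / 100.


Feeding rate fraction = 1.1% / 100 = 0.011
Daily feed = 8694 kg * 0.011 = 95.634 kg/day

95.634 kg/day


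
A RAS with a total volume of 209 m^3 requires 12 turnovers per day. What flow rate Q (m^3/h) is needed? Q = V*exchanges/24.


Daily recirculation volume = 209 m^3 * 12 = 2508 m^3/day
Flow rate Q = daily volume / 24 h = 2508 / 24 = 104.5 m^3/h

104.5 m^3/h


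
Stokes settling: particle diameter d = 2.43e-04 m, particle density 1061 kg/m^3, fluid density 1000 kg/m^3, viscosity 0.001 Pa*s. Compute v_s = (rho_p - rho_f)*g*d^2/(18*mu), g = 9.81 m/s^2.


Density difference: rho_p - rho_f = 1061 - 1000 = 61 kg/m^3
d^2 = (2.43e-04)^2 = 5.9049e-08 m^2
Numerator = (rho_p - rho_f) * g * d^2 = 61 * 9.81 * 5.9049e-08 = 3.5335512e-05
Denominator = 18 * mu = 18 * 0.001 = 0.018
v_s = 3.5335512e-05 / 0.018 = 0.00196308 m/s
Check: Re = rho_f * v_s * d / mu = 1000 * 0.00196308 * 2.43e-04 / 0.001 = 0.477 < 1, so Stokes' law applies.

0.00196308 m/s


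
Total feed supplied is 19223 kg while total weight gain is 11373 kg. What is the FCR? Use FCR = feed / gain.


FCR = feed consumed / weight gained
FCR = 19223 kg / 11373 kg = 1.69023

1.69023


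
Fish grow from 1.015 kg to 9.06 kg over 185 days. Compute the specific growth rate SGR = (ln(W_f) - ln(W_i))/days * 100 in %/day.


ln(W_f) = ln(9.06) = 2.2038691
ln(W_i) = ln(1.015) = 0.014888612
ln(W_f) - ln(W_i) = 2.2038691 - 0.014888612 = 2.1889805
SGR = 2.1889805 / 185 * 100 = 1.18323 %/day

1.18323 %/day


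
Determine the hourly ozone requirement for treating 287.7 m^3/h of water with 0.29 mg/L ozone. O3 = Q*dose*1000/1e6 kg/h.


O3 demand (mg/h) = Q * dose * 1000 = 287.7 * 0.29 * 1000 = 83433 mg/h
Convert mg to kg: 83433 / 1e6 = 0.083433 kg/h

0.083433 kg/h


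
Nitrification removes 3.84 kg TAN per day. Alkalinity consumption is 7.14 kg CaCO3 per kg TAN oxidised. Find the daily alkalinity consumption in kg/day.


Alkalinity factor: 7.14 kg CaCO3 consumed per kg TAN nitrified
alk = 3.84 kg TAN * 7.14 = 27.4176 kg CaCO3/day

27.4176 kg CaCO3/day


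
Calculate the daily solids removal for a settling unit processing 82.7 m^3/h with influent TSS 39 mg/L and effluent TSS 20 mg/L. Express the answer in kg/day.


Concentration drop: TSS_in - TSS_out = 39 - 20 = 19 mg/L
Hourly solids removed = Q * dTSS = 82.7 m^3/h * 19 mg/L = 1571.3 g/h  (m^3/h * mg/L = g/h)
Daily solids removed = 1571.3 * 24 = 37711.2 g/day
Convert g to kg: 37711.2 / 1000 = 37.7112 kg/day

37.7112 kg/day


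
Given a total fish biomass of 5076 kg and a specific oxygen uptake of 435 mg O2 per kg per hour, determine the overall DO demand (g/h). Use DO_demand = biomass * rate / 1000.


Total O2 consumption (mg/h) = 5076 kg * 435 mg/(kg*h) = 2208060 mg/h
Convert to g/h: 2208060 / 1000 = 2208.06 g/h

2208.06 g/h


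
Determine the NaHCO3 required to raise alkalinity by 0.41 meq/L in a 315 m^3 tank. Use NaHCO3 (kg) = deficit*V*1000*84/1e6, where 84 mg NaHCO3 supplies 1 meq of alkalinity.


Tank volume in L = 315 m^3 * 1000 = 315000 L
Total meq required = 0.41 meq/L * 315000 L = 129150 meq
NaHCO3 mass = 129150 meq * 84 mg/meq / 1e6 = 10.8486 kg

10.8486 kg


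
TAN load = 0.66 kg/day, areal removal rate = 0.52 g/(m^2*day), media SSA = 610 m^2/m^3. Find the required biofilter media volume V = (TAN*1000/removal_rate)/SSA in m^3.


A = 0.66*1000 / 0.52 = 1269.2308 m^2
V = 1269.2308 / 610 = 2.08071

2.08071 m^3


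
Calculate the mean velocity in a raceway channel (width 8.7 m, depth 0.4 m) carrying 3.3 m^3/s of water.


Cross-sectional area = W * d = 8.7 * 0.4 = 3.48 m^2
Velocity = Q / A = 3.3 / 3.48 = 0.948276 m/s

0.948276 m/s


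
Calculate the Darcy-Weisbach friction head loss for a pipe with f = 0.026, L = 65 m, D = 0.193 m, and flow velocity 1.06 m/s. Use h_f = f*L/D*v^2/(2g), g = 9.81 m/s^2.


v^2 = 1.06^2 = 1.1236 m^2/s^2
L/D = 65/0.193 = 336.78756
h_f = f*(L/D)*v^2/(2g) = 0.026 * 336.78756 * 1.1236 / 19.62 = 0.501467 m

0.501467 m


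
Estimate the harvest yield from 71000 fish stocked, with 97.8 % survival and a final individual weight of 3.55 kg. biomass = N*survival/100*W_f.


Survivors = 71000 * 97.8/100 = 69438 fish
Harvest biomass = survivors * W_f = 69438 * 3.55 = 246504.9 kg

246504.9 kg


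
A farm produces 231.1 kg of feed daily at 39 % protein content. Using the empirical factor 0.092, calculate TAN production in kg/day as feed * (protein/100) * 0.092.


Protein in feed = 231.1 * 39/100 = 90.129 kg/day
TAN = protein * 0.092 = 90.129 * 0.092 = 8.291868 kg/day

8.291868 kg/day


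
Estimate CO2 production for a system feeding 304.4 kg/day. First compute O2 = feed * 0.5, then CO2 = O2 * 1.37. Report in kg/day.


O2 = 304.4 * 0.5 = 152.2
CO2 = 152.2 * 1.37 = 208.514

208.514 kg/day


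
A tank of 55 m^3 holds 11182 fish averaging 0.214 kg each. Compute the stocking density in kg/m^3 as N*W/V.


Total biomass = 11182 fish * 0.214 kg = 2392.948 kg
Density = total biomass / volume = 2392.948 / 55 = 43.5081 kg/m^3

43.5081 kg/m^3


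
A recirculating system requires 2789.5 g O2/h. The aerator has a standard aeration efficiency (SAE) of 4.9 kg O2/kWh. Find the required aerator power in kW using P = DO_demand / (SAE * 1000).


SAE in g O2/kWh = 4.9 * 1000 = 4900 g/kWh
P = DO_demand / SAE_g = 2789.5 / 4900 = 0.569286 kW

0.569286 kW


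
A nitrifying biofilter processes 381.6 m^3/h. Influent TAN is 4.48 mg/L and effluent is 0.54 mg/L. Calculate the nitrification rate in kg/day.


Concentration drop: TAN_in - TAN_out = 4.48 - 0.54 = 3.94 mg/L
Hourly TAN removed = Q * dTAN = 381.6 m^3/h * 3.94 mg/L = 1503.504 g/h  (m^3/h * mg/L = g/h)
Daily TAN removed = 1503.504 * 24 = 36084.096 g/day
Convert to kg/day: 36084.096 / 1000 = 36.084096 kg/day

36.084096 kg/day


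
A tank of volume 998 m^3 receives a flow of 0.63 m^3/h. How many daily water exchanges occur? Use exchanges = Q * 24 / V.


Daily flow volume = 0.63 m^3/h * 24 h = 15.12 m^3/day
Exchanges = daily flow / tank volume = 15.12 / 998 = 0.0151503 exchanges/day

0.0151503 exchanges/day


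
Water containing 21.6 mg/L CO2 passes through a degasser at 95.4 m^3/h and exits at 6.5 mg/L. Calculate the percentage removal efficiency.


CO2_out / CO2_in = 6.5 / 21.6 = 0.30092593
Fraction remaining = 0.30092593
efficiency = (1 - 0.30092593) * 100 = 69.9074 %

69.9074 %


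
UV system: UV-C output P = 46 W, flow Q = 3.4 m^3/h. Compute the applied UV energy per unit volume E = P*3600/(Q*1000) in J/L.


Energy delivered per hour = 46 W * 3600 s = 165600 J/h
Volume treated per hour = 3.4 m^3/h * 1000 = 3400 L/h
dose = 165600 / 3400 = 48.7059 J/L

48.7059 J/L


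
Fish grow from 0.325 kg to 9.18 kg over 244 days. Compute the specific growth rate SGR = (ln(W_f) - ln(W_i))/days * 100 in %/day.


ln(W_f) = ln(9.18) = 2.2170272
ln(W_i) = ln(0.325) = -1.1239301
ln(W_f) - ln(W_i) = 2.2170272 - -1.1239301 = 3.3409573
SGR = 3.3409573 / 244 * 100 = 1.36924 %/day

1.36924 %/day


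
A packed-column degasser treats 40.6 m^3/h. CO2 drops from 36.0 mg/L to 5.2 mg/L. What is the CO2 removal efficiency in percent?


CO2_out / CO2_in = 5.2 / 36.0 = 0.14444444
Fraction remaining = 0.14444444
efficiency = (1 - 0.14444444) * 100 = 85.5556 %

85.5556 %


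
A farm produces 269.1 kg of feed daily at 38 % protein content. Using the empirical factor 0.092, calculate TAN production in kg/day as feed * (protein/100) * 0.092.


Protein in feed = 269.1 * 38/100 = 102.258 kg/day
TAN = protein * 0.092 = 102.258 * 0.092 = 9.407736 kg/day

9.407736 kg/day


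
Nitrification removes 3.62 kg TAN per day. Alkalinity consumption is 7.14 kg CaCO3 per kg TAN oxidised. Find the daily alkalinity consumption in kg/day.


Alkalinity factor: 7.14 kg CaCO3 consumed per kg TAN nitrified
alk = 3.62 kg TAN * 7.14 = 25.8468 kg CaCO3/day

25.8468 kg CaCO3/day


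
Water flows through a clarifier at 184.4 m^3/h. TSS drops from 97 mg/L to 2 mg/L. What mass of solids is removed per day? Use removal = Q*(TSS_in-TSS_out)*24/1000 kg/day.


Concentration drop: TSS_in - TSS_out = 97 - 2 = 95 mg/L
Hourly solids removed = Q * dTSS = 184.4 m^3/h * 95 mg/L = 17518 g/h  (m^3/h * mg/L = g/h)
Daily solids removed = 17518 * 24 = 420432 g/day
Convert g to kg: 420432 / 1000 = 420.432 kg/day

420.432 kg/day


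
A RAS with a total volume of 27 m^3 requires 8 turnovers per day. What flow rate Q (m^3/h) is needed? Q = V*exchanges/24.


Daily recirculation volume = 27 m^3 * 8 = 216 m^3/day
Flow rate Q = daily volume / 24 h = 216 / 24 = 9 m^3/h

9 m^3/h


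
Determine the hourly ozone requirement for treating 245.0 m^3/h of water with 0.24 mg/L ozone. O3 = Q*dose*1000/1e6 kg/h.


O3 demand (mg/h) = Q * dose * 1000 = 245.0 * 0.24 * 1000 = 58800 mg/h
Convert mg to kg: 58800 / 1e6 = 0.0588 kg/h

0.0588 kg/h


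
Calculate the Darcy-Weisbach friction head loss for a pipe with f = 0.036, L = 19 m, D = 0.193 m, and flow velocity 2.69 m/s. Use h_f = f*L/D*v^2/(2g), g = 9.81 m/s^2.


v^2 = 2.69^2 = 7.2361 m^2/s^2
L/D = 19/0.193 = 98.445596
h_f = f*(L/D)*v^2/(2g) = 0.036 * 98.445596 * 7.2361 / 19.62 = 1.30709 m

1.30709 m


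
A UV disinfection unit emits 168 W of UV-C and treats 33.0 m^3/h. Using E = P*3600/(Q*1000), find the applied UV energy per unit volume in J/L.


Energy delivered per hour = 168 W * 3600 s = 604800 J/h
Volume treated per hour = 33.0 m^3/h * 1000 = 33000 L/h
dose = 604800 / 33000 = 18.3273 J/L

18.3273 J/L


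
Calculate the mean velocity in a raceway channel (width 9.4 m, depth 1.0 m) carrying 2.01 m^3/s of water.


Cross-sectional area = W * d = 9.4 * 1.0 = 9.4 m^2
Velocity = Q / A = 2.01 / 9.4 = 0.21383 m/s

0.21383 m/s


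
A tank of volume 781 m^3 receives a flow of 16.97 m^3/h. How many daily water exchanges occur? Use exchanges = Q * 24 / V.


Daily flow volume = 16.97 m^3/h * 24 h = 407.28 m^3/day
Exchanges = daily flow / tank volume = 407.28 / 781 = 0.521485 exchanges/day

0.521485 exchanges/day


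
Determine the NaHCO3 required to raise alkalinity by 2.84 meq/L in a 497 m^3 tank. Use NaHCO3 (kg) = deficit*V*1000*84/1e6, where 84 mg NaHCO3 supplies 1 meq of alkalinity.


Tank volume in L = 497 m^3 * 1000 = 497000 L
Total meq required = 2.84 meq/L * 497000 L = 1411480 meq
NaHCO3 mass = 1411480 meq * 84 mg/meq / 1e6 = 118.564 kg

118.564 kg


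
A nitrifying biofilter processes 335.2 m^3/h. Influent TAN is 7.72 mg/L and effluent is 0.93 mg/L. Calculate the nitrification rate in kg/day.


Concentration drop: TAN_in - TAN_out = 7.72 - 0.93 = 6.79 mg/L
Hourly TAN removed = Q * dTAN = 335.2 m^3/h * 6.79 mg/L = 2276.008 g/h  (m^3/h * mg/L = g/h)
Daily TAN removed = 2276.008 * 24 = 54624.192 g/day
Convert to kg/day: 54624.192 / 1000 = 54.624192 kg/day

54.624192 kg/day


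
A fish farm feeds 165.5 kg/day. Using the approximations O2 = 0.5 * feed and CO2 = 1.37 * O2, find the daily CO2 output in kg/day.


O2 = 165.5 * 0.5 = 82.75
CO2 = 82.75 * 1.37 = 113.3675

113.3675 kg/day


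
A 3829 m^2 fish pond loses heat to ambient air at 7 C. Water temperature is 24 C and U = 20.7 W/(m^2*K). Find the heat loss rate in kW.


Temperature difference dT = 24 - 7 = 17 K
Heat loss (W) = U * A * dT = 20.7 * 3829 * 17 = 1347425.1 W
Convert to kW: 1347425.1 / 1000 = 1347.4251 kW

1347.4251 kW


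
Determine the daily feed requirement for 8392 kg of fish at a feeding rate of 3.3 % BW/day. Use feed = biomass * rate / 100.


Feeding rate fraction = 3.3% / 100 = 0.033
Daily feed = 8392 kg * 0.033 = 276.936 kg/day

276.936 kg/day


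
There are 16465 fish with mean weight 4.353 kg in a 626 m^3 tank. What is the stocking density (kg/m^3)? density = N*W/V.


Total biomass = 16465 fish * 4.353 kg = 71672.145 kg
Density = total biomass / volume = 71672.145 / 626 = 114.492 kg/m^3

114.492 kg/m^3


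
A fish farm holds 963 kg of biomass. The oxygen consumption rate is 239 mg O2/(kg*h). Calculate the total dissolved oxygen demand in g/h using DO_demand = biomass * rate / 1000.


Total O2 consumption (mg/h) = 963 kg * 239 mg/(kg*h) = 230157 mg/h
Convert to g/h: 230157 / 1000 = 230.157 g/h

230.157 g/h


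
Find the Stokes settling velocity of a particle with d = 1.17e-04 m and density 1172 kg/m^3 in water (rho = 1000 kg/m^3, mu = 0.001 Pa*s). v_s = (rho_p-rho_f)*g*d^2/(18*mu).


Density difference: rho_p - rho_f = 1172 - 1000 = 172 kg/m^3
d^2 = (1.17e-04)^2 = 1.3689e-08 m^2
Numerator = (rho_p - rho_f) * g * d^2 = 172 * 9.81 * 1.3689e-08 = 2.3097723e-05
Denominator = 18 * mu = 18 * 0.001 = 0.018
v_s = 2.3097723e-05 / 0.018 = 0.00128321 m/s
Check: Re = rho_f * v_s * d / mu = 1000 * 0.00128321 * 1.17e-04 / 0.001 = 0.15 < 1, so Stokes' law applies.

0.00128321 m/s


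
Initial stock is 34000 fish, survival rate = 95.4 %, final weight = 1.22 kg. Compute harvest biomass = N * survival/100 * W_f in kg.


Survivors = 34000 * 95.4/100 = 32436 fish
Harvest biomass = survivors * W_f = 32436 * 1.22 = 39571.92 kg

39571.92 kg


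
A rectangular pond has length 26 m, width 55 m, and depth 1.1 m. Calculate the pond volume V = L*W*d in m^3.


Base area = L * W = 26 * 55 = 1430 m^2
Volume = area * depth = 1430 * 1.1 = 1573 m^3

1573 m^3


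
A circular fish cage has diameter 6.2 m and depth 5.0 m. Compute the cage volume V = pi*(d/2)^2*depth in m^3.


r = d/2 = 6.2/2 = 3.1 m
Base area = pi*r^2 = pi*3.1^2 = 30.190705 m^2
Volume = 30.190705 * 5.0 = 150.954 m^3

150.954 m^3


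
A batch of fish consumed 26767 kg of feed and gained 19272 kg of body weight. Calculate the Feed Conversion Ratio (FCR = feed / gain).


FCR = feed consumed / weight gained
FCR = 26767 kg / 19272 kg = 1.38891

1.38891


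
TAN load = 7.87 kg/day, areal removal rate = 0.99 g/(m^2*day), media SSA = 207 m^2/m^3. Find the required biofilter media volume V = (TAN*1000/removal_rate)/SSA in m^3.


A = 7.87*1000 / 0.99 = 7949.4949 m^2
V = 7949.4949 / 207 = 38.4034

38.4034 m^3


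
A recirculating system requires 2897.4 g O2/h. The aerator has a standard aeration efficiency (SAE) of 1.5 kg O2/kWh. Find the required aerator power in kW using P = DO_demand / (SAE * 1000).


SAE in g O2/kWh = 1.5 * 1000 = 1500 g/kWh
P = DO_demand / SAE_g = 2897.4 / 1500 = 1.9316 kW

1.9316 kW


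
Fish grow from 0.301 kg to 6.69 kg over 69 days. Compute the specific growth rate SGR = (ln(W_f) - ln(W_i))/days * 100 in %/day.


ln(W_f) = ln(6.69) = 1.9006139
ln(W_i) = ln(0.301) = -1.200645
ln(W_f) - ln(W_i) = 1.9006139 - -1.200645 = 3.1012589
SGR = 3.1012589 / 69 * 100 = 4.49458 %/day

4.49458 %/day


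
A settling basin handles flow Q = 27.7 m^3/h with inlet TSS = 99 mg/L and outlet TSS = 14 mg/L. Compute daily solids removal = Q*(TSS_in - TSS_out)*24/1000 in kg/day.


Concentration drop: TSS_in - TSS_out = 99 - 14 = 85 mg/L
Hourly solids removed = Q * dTSS = 27.7 m^3/h * 85 mg/L = 2354.5 g/h  (m^3/h * mg/L = g/h)
Daily solids removed = 2354.5 * 24 = 56508 g/day
Convert g to kg: 56508 / 1000 = 56.508 kg/day

56.508 kg/day


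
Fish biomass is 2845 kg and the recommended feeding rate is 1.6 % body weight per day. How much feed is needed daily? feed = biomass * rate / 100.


Feeding rate fraction = 1.6% / 100 = 0.016
Daily feed = 2845 kg * 0.016 = 45.52 kg/day

45.52 kg/day


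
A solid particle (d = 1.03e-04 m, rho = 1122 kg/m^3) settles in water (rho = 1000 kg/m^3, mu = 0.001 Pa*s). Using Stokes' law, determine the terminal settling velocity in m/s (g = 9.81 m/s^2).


Density difference: rho_p - rho_f = 1122 - 1000 = 122 kg/m^3
d^2 = (1.03e-04)^2 = 1.0609e-08 m^2
Numerator = (rho_p - rho_f) * g * d^2 = 122 * 9.81 * 1.0609e-08 = 1.2697063e-05
Denominator = 18 * mu = 18 * 0.001 = 0.018
v_s = 1.2697063e-05 / 0.018 = 7.05392e-04 m/s
Check: Re = rho_f * v_s * d / mu = 1000 * 7.05392e-04 * 1.03e-04 / 0.001 = 0.0727 < 1, so Stokes' law applies.

7.05392e-04 m/s


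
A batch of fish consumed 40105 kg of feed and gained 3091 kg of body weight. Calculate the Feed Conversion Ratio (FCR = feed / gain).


FCR = feed consumed / weight gained
FCR = 40105 kg / 3091 kg = 12.9748

12.9748


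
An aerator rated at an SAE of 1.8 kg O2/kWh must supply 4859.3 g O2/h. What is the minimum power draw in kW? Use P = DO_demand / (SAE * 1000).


SAE in g O2/kWh = 1.8 * 1000 = 1800 g/kWh
P = DO_demand / SAE_g = 4859.3 / 1800 = 2.69961 kW

2.69961 kW


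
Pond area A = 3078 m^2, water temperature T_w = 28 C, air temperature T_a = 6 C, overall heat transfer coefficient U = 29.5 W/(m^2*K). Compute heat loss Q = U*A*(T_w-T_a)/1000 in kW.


Temperature difference dT = 28 - 6 = 22 K
Heat loss (W) = U * A * dT = 29.5 * 3078 * 22 = 1997622 W
Convert to kW: 1997622 / 1000 = 1997.622 kW

1997.622 kW


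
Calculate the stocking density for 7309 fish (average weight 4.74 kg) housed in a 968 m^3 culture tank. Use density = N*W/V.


Total biomass = 7309 fish * 4.74 kg = 34644.66 kg
Density = total biomass / volume = 34644.66 / 968 = 35.7899 kg/m^3

35.7899 kg/m^3


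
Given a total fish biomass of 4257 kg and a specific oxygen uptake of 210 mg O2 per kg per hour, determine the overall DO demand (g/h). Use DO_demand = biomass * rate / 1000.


Total O2 consumption (mg/h) = 4257 kg * 210 mg/(kg*h) = 893970 mg/h
Convert to g/h: 893970 / 1000 = 893.97 g/h

893.97 g/h


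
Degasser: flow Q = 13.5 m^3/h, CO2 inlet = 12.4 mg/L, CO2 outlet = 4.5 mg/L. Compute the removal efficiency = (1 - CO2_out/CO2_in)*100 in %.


CO2_out / CO2_in = 4.5 / 12.4 = 0.36290323
Fraction remaining = 0.36290323
efficiency = (1 - 0.36290323) * 100 = 63.7097 %

63.7097 %


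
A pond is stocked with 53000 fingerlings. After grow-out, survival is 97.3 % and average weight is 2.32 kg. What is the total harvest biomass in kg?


Survivors = 53000 * 97.3/100 = 51569 fish
Harvest biomass = survivors * W_f = 51569 * 2.32 = 119640.08 kg

119640.08 kg


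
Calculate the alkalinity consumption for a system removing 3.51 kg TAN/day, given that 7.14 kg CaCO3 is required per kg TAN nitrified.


Alkalinity factor: 7.14 kg CaCO3 consumed per kg TAN nitrified
alk = 3.51 kg TAN * 7.14 = 25.0614 kg CaCO3/day

25.0614 kg CaCO3/day


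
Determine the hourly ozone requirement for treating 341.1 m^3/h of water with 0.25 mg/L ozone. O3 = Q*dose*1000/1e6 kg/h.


O3 demand (mg/h) = Q * dose * 1000 = 341.1 * 0.25 * 1000 = 85275 mg/h
Convert mg to kg: 85275 / 1e6 = 0.085275 kg/h

0.085275 kg/h


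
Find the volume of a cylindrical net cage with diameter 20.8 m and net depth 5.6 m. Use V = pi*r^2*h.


r = d/2 = 20.8/2 = 10.4 m
Base area = pi*r^2 = pi*10.4^2 = 339.79466 m^2
Volume = 339.79466 * 5.6 = 1902.85 m^3

1902.85 m^3


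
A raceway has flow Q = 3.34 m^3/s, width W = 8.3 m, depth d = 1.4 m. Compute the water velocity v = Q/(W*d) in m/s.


Cross-sectional area = W * d = 8.3 * 1.4 = 11.62 m^2
Velocity = Q / A = 3.34 / 11.62 = 0.287435 m/s

0.287435 m/s


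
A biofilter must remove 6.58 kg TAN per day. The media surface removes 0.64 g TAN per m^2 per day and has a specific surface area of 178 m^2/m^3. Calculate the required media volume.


A = 6.58*1000 / 0.64 = 10281.25 m^2
V = 10281.25 / 178 = 57.7598

57.7598 m^3


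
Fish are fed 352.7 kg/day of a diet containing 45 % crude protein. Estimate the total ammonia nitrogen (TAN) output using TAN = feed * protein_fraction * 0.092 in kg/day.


Protein in feed = 352.7 * 45/100 = 158.715 kg/day
TAN = protein * 0.092 = 158.715 * 0.092 = 14.60178 kg/day

14.60178 kg/day


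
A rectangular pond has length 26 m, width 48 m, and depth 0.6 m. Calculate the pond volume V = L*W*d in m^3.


Base area = L * W = 26 * 48 = 1248 m^2
Volume = area * depth = 1248 * 0.6 = 748.8 m^3

748.8 m^3


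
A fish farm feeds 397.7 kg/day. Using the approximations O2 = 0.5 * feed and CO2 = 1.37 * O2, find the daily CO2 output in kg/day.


O2 = 397.7 * 0.5 = 198.85
CO2 = 198.85 * 1.37 = 272.4245

272.4245 kg/day


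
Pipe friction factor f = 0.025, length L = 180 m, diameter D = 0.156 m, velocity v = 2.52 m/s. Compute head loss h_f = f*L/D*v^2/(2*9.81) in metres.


v^2 = 2.52^2 = 6.3504 m^2/s^2
L/D = 180/0.156 = 1153.8462
h_f = f*(L/D)*v^2/(2g) = 0.025 * 1153.8462 * 6.3504 / 19.62 = 9.33663 m

9.33663 m


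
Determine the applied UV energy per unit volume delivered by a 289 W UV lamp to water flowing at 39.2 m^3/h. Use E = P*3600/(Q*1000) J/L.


Energy delivered per hour = 289 W * 3600 s = 1040400 J/h
Volume treated per hour = 39.2 m^3/h * 1000 = 39200 L/h
dose = 1040400 / 39200 = 26.5408 J/L

26.5408 J/L


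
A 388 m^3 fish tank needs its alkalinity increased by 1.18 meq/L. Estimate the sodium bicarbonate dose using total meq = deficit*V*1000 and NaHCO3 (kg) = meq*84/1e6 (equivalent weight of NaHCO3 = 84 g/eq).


Tank volume in L = 388 m^3 * 1000 = 388000 L
Total meq required = 1.18 meq/L * 388000 L = 457840 meq
NaHCO3 mass = 457840 meq * 84 mg/meq / 1e6 = 38.4586 kg

38.4586 kg


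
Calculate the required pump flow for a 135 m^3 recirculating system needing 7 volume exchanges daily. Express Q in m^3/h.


Daily recirculation volume = 135 m^3 * 7 = 945 m^3/day
Flow rate Q = daily volume / 24 h = 945 / 24 = 39.375 m^3/h

39.375 m^3/h


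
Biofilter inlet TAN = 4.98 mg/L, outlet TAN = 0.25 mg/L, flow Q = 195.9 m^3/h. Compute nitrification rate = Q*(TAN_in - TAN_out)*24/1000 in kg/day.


Concentration drop: TAN_in - TAN_out = 4.98 - 0.25 = 4.73 mg/L
Hourly TAN removed = Q * dTAN = 195.9 m^3/h * 4.73 mg/L = 926.607 g/h  (m^3/h * mg/L = g/h)
Daily TAN removed = 926.607 * 24 = 22238.568 g/day
Convert to kg/day: 22238.568 / 1000 = 22.238568 kg/day

22.238568 kg/day


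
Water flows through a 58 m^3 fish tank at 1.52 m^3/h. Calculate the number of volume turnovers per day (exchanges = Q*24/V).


Daily flow volume = 1.52 m^3/h * 24 h = 36.48 m^3/day
Exchanges = daily flow / tank volume = 36.48 / 58 = 0.628966 exchanges/day

0.628966 exchanges/day


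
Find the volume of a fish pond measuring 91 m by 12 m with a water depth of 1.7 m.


Base area = L * W = 91 * 12 = 1092 m^2
Volume = area * depth = 1092 * 1.7 = 1856.4 m^3

1856.4 m^3


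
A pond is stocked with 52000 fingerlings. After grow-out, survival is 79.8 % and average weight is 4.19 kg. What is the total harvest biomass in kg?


Survivors = 52000 * 79.8/100 = 41496 fish
Harvest biomass = survivors * W_f = 41496 * 4.19 = 173868.24 kg

173868.24 kg


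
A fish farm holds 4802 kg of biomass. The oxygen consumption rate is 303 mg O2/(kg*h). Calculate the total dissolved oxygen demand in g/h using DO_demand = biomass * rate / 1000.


Total O2 consumption (mg/h) = 4802 kg * 303 mg/(kg*h) = 1455006 mg/h
Convert to g/h: 1455006 / 1000 = 1455.006 g/h

1455.006 g/h


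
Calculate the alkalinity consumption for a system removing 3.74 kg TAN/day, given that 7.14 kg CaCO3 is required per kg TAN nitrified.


Alkalinity factor: 7.14 kg CaCO3 consumed per kg TAN nitrified
alk = 3.74 kg TAN * 7.14 = 26.7036 kg CaCO3/day

26.7036 kg CaCO3/day


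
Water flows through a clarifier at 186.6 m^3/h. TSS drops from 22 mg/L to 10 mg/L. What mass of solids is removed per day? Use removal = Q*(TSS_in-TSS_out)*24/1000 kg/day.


Concentration drop: TSS_in - TSS_out = 22 - 10 = 12 mg/L
Hourly solids removed = Q * dTSS = 186.6 m^3/h * 12 mg/L = 2239.2 g/h  (m^3/h * mg/L = g/h)
Daily solids removed = 2239.2 * 24 = 53740.8 g/day
Convert g to kg: 53740.8 / 1000 = 53.7408 kg/day

53.7408 kg/day


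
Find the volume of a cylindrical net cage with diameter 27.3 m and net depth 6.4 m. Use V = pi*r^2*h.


r = d/2 = 27.3/2 = 13.65 m
Base area = pi*r^2 = pi*13.65^2 = 585.3494 m^2
Volume = 585.3494 * 6.4 = 3746.24 m^3

3746.24 m^3


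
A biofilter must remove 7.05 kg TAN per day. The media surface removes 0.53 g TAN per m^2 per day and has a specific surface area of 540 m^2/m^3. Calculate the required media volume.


A = 7.05*1000 / 0.53 = 13301.887 m^2
V = 13301.887 / 540 = 24.6331

24.6331 m^3


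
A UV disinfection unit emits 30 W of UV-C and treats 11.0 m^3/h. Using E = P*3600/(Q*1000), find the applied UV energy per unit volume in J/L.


Energy delivered per hour = 30 W * 3600 s = 108000 J/h
Volume treated per hour = 11.0 m^3/h * 1000 = 11000 L/h
dose = 108000 / 11000 = 9.81818 J/L

9.81818 J/L


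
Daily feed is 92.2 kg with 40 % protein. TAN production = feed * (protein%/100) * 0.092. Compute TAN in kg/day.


Protein in feed = 92.2 * 40/100 = 36.88 kg/day
TAN = protein * 0.092 = 36.88 * 0.092 = 3.39296 kg/day

3.39296 kg/day


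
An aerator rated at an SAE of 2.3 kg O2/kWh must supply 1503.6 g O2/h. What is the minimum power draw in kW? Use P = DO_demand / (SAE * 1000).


SAE in g O2/kWh = 2.3 * 1000 = 2300 g/kWh
P = DO_demand / SAE_g = 1503.6 / 2300 = 0.653739 kW

0.653739 kW


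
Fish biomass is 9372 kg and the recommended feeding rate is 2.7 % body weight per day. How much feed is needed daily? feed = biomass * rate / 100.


Feeding rate fraction = 2.7% / 100 = 0.027
Daily feed = 9372 kg * 0.027 = 253.044 kg/day

253.044 kg/day


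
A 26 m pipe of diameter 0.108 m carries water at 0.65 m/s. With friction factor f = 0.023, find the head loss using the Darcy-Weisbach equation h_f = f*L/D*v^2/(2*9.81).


v^2 = 0.65^2 = 0.4225 m^2/s^2
L/D = 26/0.108 = 240.74074
h_f = f*(L/D)*v^2/(2g) = 0.023 * 240.74074 * 0.4225 / 19.62 = 0.119235 m

0.119235 m


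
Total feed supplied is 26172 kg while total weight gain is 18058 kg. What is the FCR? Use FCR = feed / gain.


FCR = feed consumed / weight gained
FCR = 26172 kg / 18058 kg = 1.44933

1.44933


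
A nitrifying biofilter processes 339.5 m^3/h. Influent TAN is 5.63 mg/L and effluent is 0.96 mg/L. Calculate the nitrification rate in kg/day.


Concentration drop: TAN_in - TAN_out = 5.63 - 0.96 = 4.67 mg/L
Hourly TAN removed = Q * dTAN = 339.5 m^3/h * 4.67 mg/L = 1585.465 g/h  (m^3/h * mg/L = g/h)
Daily TAN removed = 1585.465 * 24 = 38051.16 g/day
Convert to kg/day: 38051.16 / 1000 = 38.05116 kg/day

38.05116 kg/day


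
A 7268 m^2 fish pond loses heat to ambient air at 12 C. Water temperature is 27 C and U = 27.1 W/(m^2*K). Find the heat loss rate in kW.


Temperature difference dT = 27 - 12 = 15 K
Heat loss (W) = U * A * dT = 27.1 * 7268 * 15 = 2954442 W
Convert to kW: 2954442 / 1000 = 2954.442 kW

2954.442 kW


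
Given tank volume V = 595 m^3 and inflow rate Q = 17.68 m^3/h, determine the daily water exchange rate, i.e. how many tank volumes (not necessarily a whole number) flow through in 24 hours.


Daily flow volume = 17.68 m^3/h * 24 h = 424.32 m^3/day
Exchanges = daily flow / tank volume = 424.32 / 595 = 0.713143 exchanges/day

0.713143 exchanges/day


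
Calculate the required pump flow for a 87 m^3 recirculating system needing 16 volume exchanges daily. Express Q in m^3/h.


Daily recirculation volume = 87 m^3 * 16 = 1392 m^3/day
Flow rate Q = daily volume / 24 h = 1392 / 24 = 58 m^3/h

58 m^3/h


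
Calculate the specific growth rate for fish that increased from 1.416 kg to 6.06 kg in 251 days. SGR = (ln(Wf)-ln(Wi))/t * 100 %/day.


ln(W_f) = ln(6.06) = 1.8017098
ln(W_i) = ln(1.416) = 0.347836
ln(W_f) - ln(W_i) = 1.8017098 - 0.347836 = 1.4538738
SGR = 1.4538738 / 251 * 100 = 0.579233 %/day

0.579233 %/day


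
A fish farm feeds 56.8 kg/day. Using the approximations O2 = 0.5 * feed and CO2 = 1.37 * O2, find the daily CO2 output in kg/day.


O2 = 56.8 * 0.5 = 28.4
CO2 = 28.4 * 1.37 = 38.908

38.908 kg/day


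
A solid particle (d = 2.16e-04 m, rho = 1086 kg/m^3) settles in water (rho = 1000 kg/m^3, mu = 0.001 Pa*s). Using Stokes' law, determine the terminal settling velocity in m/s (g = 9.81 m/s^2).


Density difference: rho_p - rho_f = 1086 - 1000 = 86 kg/m^3
d^2 = (2.16e-04)^2 = 4.6656e-08 m^2
Numerator = (rho_p - rho_f) * g * d^2 = 86 * 9.81 * 4.6656e-08 = 3.9361801e-05
Denominator = 18 * mu = 18 * 0.001 = 0.018
v_s = 3.9361801e-05 / 0.018 = 0.00218677 m/s
Check: Re = rho_f * v_s * d / mu = 1000 * 0.00218677 * 2.16e-04 / 0.001 = 0.472 < 1, so Stokes' law applies.

0.00218677 m/s


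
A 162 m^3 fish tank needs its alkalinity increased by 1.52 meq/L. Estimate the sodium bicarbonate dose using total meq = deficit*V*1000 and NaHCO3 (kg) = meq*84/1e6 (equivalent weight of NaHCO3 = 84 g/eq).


Tank volume in L = 162 m^3 * 1000 = 162000 L
Total meq required = 1.52 meq/L * 162000 L = 246240 meq
NaHCO3 mass = 246240 meq * 84 mg/meq / 1e6 = 20.6842 kg

20.6842 kg


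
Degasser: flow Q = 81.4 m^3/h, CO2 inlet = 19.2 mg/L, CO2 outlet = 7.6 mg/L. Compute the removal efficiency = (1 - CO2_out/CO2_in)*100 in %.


CO2_out / CO2_in = 7.6 / 19.2 = 0.39583333
Fraction remaining = 0.39583333
efficiency = (1 - 0.39583333) * 100 = 60.4167 %

60.4167 %


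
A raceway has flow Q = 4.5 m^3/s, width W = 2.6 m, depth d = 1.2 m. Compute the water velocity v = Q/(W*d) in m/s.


Cross-sectional area = W * d = 2.6 * 1.2 = 3.12 m^2
Velocity = Q / A = 4.5 / 3.12 = 1.44231 m/s

1.44231 m/s


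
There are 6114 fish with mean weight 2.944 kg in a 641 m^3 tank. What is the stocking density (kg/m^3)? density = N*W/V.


Total biomass = 6114 fish * 2.944 kg = 17999.616 kg
Density = total biomass / volume = 17999.616 / 641 = 28.0805 kg/m^3

28.0805 kg/m^3


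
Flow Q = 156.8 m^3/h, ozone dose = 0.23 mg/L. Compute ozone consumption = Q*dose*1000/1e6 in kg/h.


O3 demand (mg/h) = Q * dose * 1000 = 156.8 * 0.23 * 1000 = 36064 mg/h
Convert mg to kg: 36064 / 1e6 = 0.036064 kg/h

0.036064 kg/h


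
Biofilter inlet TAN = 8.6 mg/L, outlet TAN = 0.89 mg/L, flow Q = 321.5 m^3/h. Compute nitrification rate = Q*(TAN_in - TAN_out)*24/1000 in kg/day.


Concentration drop: TAN_in - TAN_out = 8.6 - 0.89 = 7.71 mg/L
Hourly TAN removed = Q * dTAN = 321.5 m^3/h * 7.71 mg/L = 2478.765 g/h  (m^3/h * mg/L = g/h)
Daily TAN removed = 2478.765 * 24 = 59490.36 g/day
Convert to kg/day: 59490.36 / 1000 = 59.49036 kg/day

59.49036 kg/day


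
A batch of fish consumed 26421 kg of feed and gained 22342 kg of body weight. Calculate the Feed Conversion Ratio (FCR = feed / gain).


FCR = feed consumed / weight gained
FCR = 26421 kg / 22342 kg = 1.18257

1.18257


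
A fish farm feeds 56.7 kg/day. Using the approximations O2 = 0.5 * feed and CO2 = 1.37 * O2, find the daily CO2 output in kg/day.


O2 = 56.7 * 0.5 = 28.35
CO2 = 28.35 * 1.37 = 38.8395

38.8395 kg/day


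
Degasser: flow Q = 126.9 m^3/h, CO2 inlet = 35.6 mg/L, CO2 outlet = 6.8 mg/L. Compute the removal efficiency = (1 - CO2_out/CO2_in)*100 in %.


CO2_out / CO2_in = 6.8 / 35.6 = 0.19101124
Fraction remaining = 0.19101124
efficiency = (1 - 0.19101124) * 100 = 80.8989 %

80.8989 %


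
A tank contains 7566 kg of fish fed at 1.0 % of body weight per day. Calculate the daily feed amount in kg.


Feeding rate fraction = 1.0% / 100 = 0.01
Daily feed = 7566 kg * 0.01 = 75.66 kg/day

75.66 kg/day


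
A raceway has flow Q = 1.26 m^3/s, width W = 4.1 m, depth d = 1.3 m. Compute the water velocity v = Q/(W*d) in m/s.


Cross-sectional area = W * d = 4.1 * 1.3 = 5.33 m^2
Velocity = Q / A = 1.26 / 5.33 = 0.236398 m/s

0.236398 m/s


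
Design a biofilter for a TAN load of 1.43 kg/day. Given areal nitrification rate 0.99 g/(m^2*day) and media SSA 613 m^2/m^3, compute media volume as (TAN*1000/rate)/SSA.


A = 1.43*1000 / 0.99 = 1444.4444 m^2
V = 1444.4444 / 613 = 2.35635

2.35635 m^3


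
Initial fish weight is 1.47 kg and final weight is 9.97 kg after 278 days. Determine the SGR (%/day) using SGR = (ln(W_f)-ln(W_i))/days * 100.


ln(W_f) = ln(9.97) = 2.2995806
ln(W_i) = ln(1.47) = 0.3852624
ln(W_f) - ln(W_i) = 2.2995806 - 0.3852624 = 1.9143182
SGR = 1.9143182 / 278 * 100 = 0.688604 %/day

0.688604 %/day


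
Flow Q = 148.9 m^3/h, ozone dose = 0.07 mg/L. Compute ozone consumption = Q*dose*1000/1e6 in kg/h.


O3 demand (mg/h) = Q * dose * 1000 = 148.9 * 0.07 * 1000 = 10423 mg/h
Convert mg to kg: 10423 / 1e6 = 0.010423 kg/h

0.010423 kg/h


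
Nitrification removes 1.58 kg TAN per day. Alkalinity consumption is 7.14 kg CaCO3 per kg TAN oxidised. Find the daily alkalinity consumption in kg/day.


Alkalinity factor: 7.14 kg CaCO3 consumed per kg TAN nitrified
alk = 1.58 kg TAN * 7.14 = 11.2812 kg CaCO3/day

11.2812 kg CaCO3/day


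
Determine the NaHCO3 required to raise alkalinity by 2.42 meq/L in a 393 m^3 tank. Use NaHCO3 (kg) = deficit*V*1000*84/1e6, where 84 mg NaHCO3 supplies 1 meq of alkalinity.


Tank volume in L = 393 m^3 * 1000 = 393000 L
Total meq required = 2.42 meq/L * 393000 L = 951060 meq
NaHCO3 mass = 951060 meq * 84 mg/meq / 1e6 = 79.889 kg

79.889 kg


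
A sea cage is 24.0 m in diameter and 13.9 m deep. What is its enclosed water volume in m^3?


r = d/2 = 24.0/2 = 12 m
Base area = pi*r^2 = pi*12^2 = 452.38934 m^2
Volume = 452.38934 * 13.9 = 6288.21 m^3

6288.21 m^3


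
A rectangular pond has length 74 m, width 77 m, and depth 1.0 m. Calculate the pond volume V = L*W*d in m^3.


Base area = L * W = 74 * 77 = 5698 m^2
Volume = area * depth = 5698 * 1.0 = 5698 m^3

5698 m^3


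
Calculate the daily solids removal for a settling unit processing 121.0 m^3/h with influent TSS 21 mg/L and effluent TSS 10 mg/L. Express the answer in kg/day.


Concentration drop: TSS_in - TSS_out = 21 - 10 = 11 mg/L
Hourly solids removed = Q * dTSS = 121.0 m^3/h * 11 mg/L = 1331 g/h  (m^3/h * mg/L = g/h)
Daily solids removed = 1331 * 24 = 31944 g/day
Convert g to kg: 31944 / 1000 = 31.944 kg/day

31.944 kg/day


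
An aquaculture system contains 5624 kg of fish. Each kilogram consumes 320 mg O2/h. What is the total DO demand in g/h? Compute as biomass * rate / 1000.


Total O2 consumption (mg/h) = 5624 kg * 320 mg/(kg*h) = 1799680 mg/h
Convert to g/h: 1799680 / 1000 = 1799.68 g/h

1799.68 g/h


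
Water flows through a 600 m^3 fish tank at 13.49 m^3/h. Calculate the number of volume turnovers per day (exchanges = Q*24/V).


Daily flow volume = 13.49 m^3/h * 24 h = 323.76 m^3/day
Exchanges = daily flow / tank volume = 323.76 / 600 = 0.5396 exchanges/day

0.5396 exchanges/day


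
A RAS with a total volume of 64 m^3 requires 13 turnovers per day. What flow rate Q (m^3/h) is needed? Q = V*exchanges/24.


Daily recirculation volume = 64 m^3 * 13 = 832 m^3/day
Flow rate Q = daily volume / 24 h = 832 / 24 = 34.6667 m^3/h

34.6667 m^3/h


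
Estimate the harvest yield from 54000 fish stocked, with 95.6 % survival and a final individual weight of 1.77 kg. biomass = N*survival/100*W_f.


Survivors = 54000 * 95.6/100 = 51624 fish
Harvest biomass = survivors * W_f = 51624 * 1.77 = 91374.48 kg

91374.48 kg


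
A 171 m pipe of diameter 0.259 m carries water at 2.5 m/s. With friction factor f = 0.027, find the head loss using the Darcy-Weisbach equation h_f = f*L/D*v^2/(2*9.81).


v^2 = 2.5^2 = 6.25 m^2/s^2
L/D = 171/0.259 = 660.23166
h_f = f*(L/D)*v^2/(2g) = 0.027 * 660.23166 * 6.25 / 19.62 = 5.6786 m

5.6786 m


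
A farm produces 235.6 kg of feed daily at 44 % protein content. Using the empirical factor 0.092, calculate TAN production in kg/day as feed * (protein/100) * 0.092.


Protein in feed = 235.6 * 44/100 = 103.664 kg/day
TAN = protein * 0.092 = 103.664 * 0.092 = 9.537088 kg/day

9.537088 kg/day


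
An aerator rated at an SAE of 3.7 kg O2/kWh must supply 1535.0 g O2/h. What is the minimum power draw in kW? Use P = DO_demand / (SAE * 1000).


SAE in g O2/kWh = 3.7 * 1000 = 3700 g/kWh
P = DO_demand / SAE_g = 1535.0 / 3700 = 0.414865 kW

0.414865 kW


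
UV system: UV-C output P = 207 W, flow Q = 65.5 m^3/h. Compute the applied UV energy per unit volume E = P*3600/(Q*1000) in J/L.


Energy delivered per hour = 207 W * 3600 s = 745200 J/h
Volume treated per hour = 65.5 m^3/h * 1000 = 65500 L/h
dose = 745200 / 65500 = 11.3771 J/L

11.3771 J/L
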